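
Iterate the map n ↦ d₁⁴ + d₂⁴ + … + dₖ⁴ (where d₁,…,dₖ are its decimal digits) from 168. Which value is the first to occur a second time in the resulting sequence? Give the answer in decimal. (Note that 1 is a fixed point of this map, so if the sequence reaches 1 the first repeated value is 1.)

168 → 1⁴ + 6⁴ + 8⁴ = 1 + 1296 + 4096 = 5393
5393 → 5⁴ + 3⁴ + 9⁴ + 3⁴ = 625 + 81 + 6561 + 81 = 7348
7348 → 7⁴ + 3⁴ + 4⁴ + 8⁴ = 2401 + 81 + 256 + 4096 = 6834
6834 → 6⁴ + 8⁴ + 3⁴ + 4⁴ = 1296 + 4096 + 81 + 256 = 5729
5729 → 5⁴ + 7⁴ + 2⁴ + 9⁴ = 625 + 2401 + 16 + 6561 = 9603
9603 → 9⁴ + 6⁴ + 0⁴ + 3⁴ = 6561 + 1296 + 0 + 81 = 7938
7938 → 7⁴ + 9⁴ + 3⁴ + 8⁴ = 2401 + 6561 + 81 + 4096 = 13139
13139 → 1⁴ + 3⁴ + 1⁴ + 3⁴ + 9⁴ = 1 + 81 + 1 + 81 + 6561 = 6725
6725 → 6⁴ + 7⁴ + 2⁴ + 5⁴ = 1296 + 2401 + 16 + 625 = 4338
4338 → 4⁴ + 3⁴ + 3⁴ + 8⁴ = 256 + 81 + 81 + 4096 = 4514
4514 → 4⁴ + 5⁴ + 1⁴ + 4⁴ = 256 + 625 + 1 + 256 = 1138
1138 → 1⁴ + 1⁴ + 3⁴ + 8⁴ = 1 + 1 + 81 + 4096 = 4179
4179 → 4⁴ + 1⁴ + 7⁴ + 9⁴ = 256 + 1 + 2401 + 6561 = 9219
9219 → 9⁴ + 2⁴ + 1⁴ + 9⁴ = 6561 + 16 + 1 + 6561 = 13139  — 13139 already appeared earlier.

13139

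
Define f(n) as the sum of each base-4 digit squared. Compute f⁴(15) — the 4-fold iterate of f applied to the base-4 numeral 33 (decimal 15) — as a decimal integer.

4

15 = (3,3)_4 → 18
18 = (1,0,2)_4 → 5
5 = (1,1)_4 → 2
2 = (2)_4 → 4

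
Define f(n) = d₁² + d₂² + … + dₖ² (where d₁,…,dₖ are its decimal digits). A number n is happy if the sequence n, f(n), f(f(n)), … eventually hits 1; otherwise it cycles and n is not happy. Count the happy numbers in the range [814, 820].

2

814: 814 → 81 → 65 → 61 → 37 → 58 → 89 → 145 → 42 → 20 → 4 → 16 → 37  — not happy
815: 815 → 90 → 81 → 65 → 61 → 37 → 58 → 89 → 145 → 42 → 20 → 4 → 16 → 37  — not happy
816: 816 → 101 → 2 → 4 → 16 → 37 → 58 → 89 → 145 → 42 → 20 → 4  — not happy
817: 817 → 114 → 18 → 65 → 61 → 37 → 58 → 89 → 145 → 42 → 20 → 4 → 16 → 37  — not happy
818: 818 → 129 → 86 → 100 → 1  — happy
819: 819 → 146 → 53 → 34 → 25 → 29 → 85 → 89 → 145 → 42 → 20 → 4 → 16 → 37 → 58 → 89  — not happy
820: 820 → 68 → 100 → 1  — happy
happy: 818, 820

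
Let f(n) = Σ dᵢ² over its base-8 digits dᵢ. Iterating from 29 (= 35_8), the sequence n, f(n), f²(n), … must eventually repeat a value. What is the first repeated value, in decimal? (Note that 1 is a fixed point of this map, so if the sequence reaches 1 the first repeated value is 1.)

20

29 = (3,5)_8 → 34
34 = (4,2)_8 → 20
20 = (2,4)_8 → 20  — 20 already appeared earlier.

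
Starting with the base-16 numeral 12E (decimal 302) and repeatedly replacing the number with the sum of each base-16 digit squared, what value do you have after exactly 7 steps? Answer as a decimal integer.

302 = (1,2,14)_16 → 1² + 2² + 14² = 201
201 = (12,9)_16 → 12² + 9² = 225
225 = (14,1)_16 → 14² + 1² = 197
197 = (12,5)_16 → 12² + 5² = 169
169 = (10,9)_16 → 10² + 9² = 181
181 = (11,5)_16 → 11² + 5² = 146
146 = (9,2)_16 → 9² + 2² = 85

85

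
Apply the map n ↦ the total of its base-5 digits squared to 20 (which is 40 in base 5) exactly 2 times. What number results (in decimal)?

20 = (4,0)_5 → 4² + 0² = 16
16 = (3,1)_5 → 3² + 1² = 10

10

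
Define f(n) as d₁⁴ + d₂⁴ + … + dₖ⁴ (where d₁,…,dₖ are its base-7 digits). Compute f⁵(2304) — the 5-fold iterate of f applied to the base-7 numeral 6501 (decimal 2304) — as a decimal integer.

2304 = (6,5,0,1)_7 → 1922
1922 = (5,4,1,4)_7 → 1138
1138 = (3,2,1,4)_7 → 354
354 = (1,0,1,4)_7 → 258
258 = (5,1,6)_7 → 1922

1922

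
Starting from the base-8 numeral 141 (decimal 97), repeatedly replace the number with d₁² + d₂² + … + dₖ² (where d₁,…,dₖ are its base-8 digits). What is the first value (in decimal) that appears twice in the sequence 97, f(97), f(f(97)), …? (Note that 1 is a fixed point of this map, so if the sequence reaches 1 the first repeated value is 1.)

1

97 = (1,4,1)_8 → 1² + 4² + 1² = 1 + 16 + 1 = 18
18 = (2,2)_8 → 2² + 2² = 4 + 4 = 8
8 = (1,0)_8 → 1² + 0² = 1 + 0 = 1  — reached the fixed point 1.
1 → 1, so 1 is the first repeated value.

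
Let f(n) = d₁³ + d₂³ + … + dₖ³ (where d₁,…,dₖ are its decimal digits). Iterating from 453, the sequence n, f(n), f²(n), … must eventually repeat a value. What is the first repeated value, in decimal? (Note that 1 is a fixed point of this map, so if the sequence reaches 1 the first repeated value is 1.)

453 → 4³ + 5³ + 3³ = 216
216 → 2³ + 1³ + 6³ = 225
225 → 2³ + 2³ + 5³ = 141
141 → 1³ + 4³ + 1³ = 66
66 → 6³ + 6³ = 432
432 → 4³ + 3³ + 2³ = 99
99 → 9³ + 9³ = 1458
1458 → 1³ + 4³ + 5³ + 8³ = 702
702 → 7³ + 0³ + 2³ = 351
351 → 3³ + 5³ + 1³ = 153
153 → 1³ + 5³ + 3³ = 153  — 153 already appeared earlier.

153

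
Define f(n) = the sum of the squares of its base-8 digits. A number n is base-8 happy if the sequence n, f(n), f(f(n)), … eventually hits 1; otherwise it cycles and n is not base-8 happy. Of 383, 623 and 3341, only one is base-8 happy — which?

623

383: 383 → 123 → 59 → 58 → 53 → 61 → 74 → 6 → 36 → 32 → 16 → 4 → 16  — repeats 16 (not base-8 happy)
623: 623 → 76 → 18 → 8 → 1  — reaches 1 (base-8 happy)
3341: 3341 → 78 → 38 → 52 → 52  — repeats 52 (not base-8 happy)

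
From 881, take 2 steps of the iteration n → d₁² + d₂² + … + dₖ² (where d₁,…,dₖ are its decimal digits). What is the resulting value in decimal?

86

881 → 8² + 8² + 1² = 129
129 → 1² + 2² + 9² = 86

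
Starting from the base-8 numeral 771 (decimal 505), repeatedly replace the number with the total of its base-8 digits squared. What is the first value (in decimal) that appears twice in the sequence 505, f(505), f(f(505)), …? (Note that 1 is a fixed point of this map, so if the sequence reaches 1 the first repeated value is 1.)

505 = (7,7,1)_8 → 7² + 7² + 1² = 49 + 49 + 1 = 99
99 = (1,4,3)_8 → 1² + 4² + 3² = 1 + 16 + 9 = 26
26 = (3,2)_8 → 3² + 2² = 9 + 4 = 13
13 = (1,5)_8 → 1² + 5² = 1 + 25 = 26  — 26 already appeared earlier.

26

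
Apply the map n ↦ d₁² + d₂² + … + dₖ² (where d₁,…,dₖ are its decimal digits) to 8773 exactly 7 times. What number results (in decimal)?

8773 → 8² + 7² + 7² + 3² = 64 + 49 + 49 + 9 = 171
171 → 1² + 7² + 1² = 1 + 49 + 1 = 51
51 → 5² + 1² = 25 + 1 = 26
26 → 2² + 6² = 4 + 36 = 40
40 → 4² + 0² = 16 + 0 = 16
16 → 1² + 6² = 1 + 36 = 37
37 → 3² + 7² = 9 + 49 = 58

58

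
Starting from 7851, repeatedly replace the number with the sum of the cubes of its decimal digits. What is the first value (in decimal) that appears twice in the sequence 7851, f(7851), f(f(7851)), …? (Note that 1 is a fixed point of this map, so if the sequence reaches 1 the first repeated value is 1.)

153

7851 → 7³ + 8³ + 5³ + 1³ = 343 + 512 + 125 + 1 = 981
981 → 9³ + 8³ + 1³ = 729 + 512 + 1 = 1242
1242 → 1³ + 2³ + 4³ + 2³ = 1 + 8 + 64 + 8 = 81
81 → 8³ + 1³ = 512 + 1 = 513
513 → 5³ + 1³ + 3³ = 125 + 1 + 27 = 153
153 → 1³ + 5³ + 3³ = 1 + 125 + 27 = 153  — 153 already appeared earlier.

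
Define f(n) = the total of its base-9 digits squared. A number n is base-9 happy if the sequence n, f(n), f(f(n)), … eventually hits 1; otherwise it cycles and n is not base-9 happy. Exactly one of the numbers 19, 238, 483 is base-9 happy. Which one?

483

19: 19 → 5 → 25 → 53 → 89 → 65 → 53  — repeats 53 (not base-9 happy)
238: 238 → 84 → 10 → 2 → 4 → 16 → 50 → 50  — repeats 50 (not base-9 happy)
483: 483 → 125 → 81 → 1  — reaches 1 (base-9 happy)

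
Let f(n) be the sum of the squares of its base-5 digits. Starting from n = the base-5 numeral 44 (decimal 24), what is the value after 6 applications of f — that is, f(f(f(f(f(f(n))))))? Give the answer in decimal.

10

24 = (4,4)_5 → 4² + 4² = 32
32 = (1,1,2)_5 → 1² + 1² + 2² = 6
6 = (1,1)_5 → 1² + 1² = 2
2 = (2)_5 → 2² = 4
4 = (4)_5 → 4² = 16
16 = (3,1)_5 → 3² + 1² = 10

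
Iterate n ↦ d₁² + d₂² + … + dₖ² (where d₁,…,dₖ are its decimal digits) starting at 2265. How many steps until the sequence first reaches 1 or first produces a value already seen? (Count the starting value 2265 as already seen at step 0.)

14

2265 → 2² + 2² + 6² + 5² = 69
69 → 6² + 9² = 117
117 → 1² + 1² + 7² = 51
51 → 5² + 1² = 26
26 → 2² + 6² = 40
40 → 4² + 0² = 16
16 → 1² + 6² = 37
37 → 3² + 7² = 58
58 → 5² + 8² = 89
89 → 8² + 9² = 145
145 → 1² + 4² + 5² = 42
42 → 4² + 2² = 20
20 → 2² + 0² = 4
4 → 4² = 16  — 16 repeats.
That took 14 steps.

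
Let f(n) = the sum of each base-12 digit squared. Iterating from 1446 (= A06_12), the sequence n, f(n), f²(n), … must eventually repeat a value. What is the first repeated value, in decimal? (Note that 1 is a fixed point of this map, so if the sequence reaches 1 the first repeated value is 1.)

5

1446 = (10,0,6)_12 → 10² + 0² + 6² = 100 + 0 + 36 = 136
136 = (11,4)_12 → 11² + 4² = 121 + 16 = 137
137 = (11,5)_12 → 11² + 5² = 121 + 25 = 146
146 = (1,0,2)_12 → 1² + 0² + 2² = 1 + 0 + 4 = 5
5 = (5)_12 → 5² = 25
25 = (2,1)_12 → 2² + 1² = 4 + 1 = 5  — 5 already appeared earlier.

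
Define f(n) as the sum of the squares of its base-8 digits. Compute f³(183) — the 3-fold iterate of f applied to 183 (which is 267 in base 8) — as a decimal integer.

183 = (2,6,7)_8 → 2² + 6² + 7² = 4 + 36 + 49 = 89
89 = (1,3,1)_8 → 1² + 3² + 1² = 1 + 9 + 1 = 11
11 = (1,3)_8 → 1² + 3² = 1 + 9 = 10

10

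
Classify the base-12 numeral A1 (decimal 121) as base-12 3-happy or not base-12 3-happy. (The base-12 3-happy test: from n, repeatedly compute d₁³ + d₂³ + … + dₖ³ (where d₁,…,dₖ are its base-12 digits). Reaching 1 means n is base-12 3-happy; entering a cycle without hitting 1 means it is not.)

121 = (10,1)_12 → 10³ + 1³ = 1000 + 1 = 1001
1001 = (6,11,5)_12 → 6³ + 11³ + 5³ = 216 + 1331 + 125 = 1672
1672 = (11,7,4)_12 → 11³ + 7³ + 4³ = 1331 + 343 + 64 = 1738
1738 = (1,0,0,10)_12 → 1³ + 0³ + 0³ + 10³ = 1 + 0 + 0 + 1000 = 1001  — 1001 already seen; the sequence cycles without reaching 1.

not base-12 3-happy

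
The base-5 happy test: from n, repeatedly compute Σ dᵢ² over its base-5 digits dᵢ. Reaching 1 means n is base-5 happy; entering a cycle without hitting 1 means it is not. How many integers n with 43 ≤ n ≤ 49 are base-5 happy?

2

43: 43 → 19 → 25 → 1  — base-5 happy
44: 44 → 26 → 2 → 4 → 16 → 10 → 4  — not base-5 happy
45: 45 → 17 → 13 → 13  — not base-5 happy
46: 46 → 18 → 18  — not base-5 happy
47: 47 → 21 → 17 → 13 → 13  — not base-5 happy
48: 48 → 26 → 2 → 4 → 16 → 10 → 4  — not base-5 happy
49: 49 → 33 → 11 → 5 → 1  — base-5 happy
base-5 happy: 43, 49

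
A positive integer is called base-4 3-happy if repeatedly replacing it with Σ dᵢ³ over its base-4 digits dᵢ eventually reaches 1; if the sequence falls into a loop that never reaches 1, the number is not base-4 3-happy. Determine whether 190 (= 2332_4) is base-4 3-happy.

base-4 3-happy

190 = (2,3,3,2)_4 → 2³ + 3³ + 3³ + 2³ = 70
70 = (1,0,1,2)_4 → 1³ + 0³ + 1³ + 2³ = 10
10 = (2,2)_4 → 2³ + 2³ = 16
16 = (1,0,0)_4 → 1³ + 0³ + 0³ = 1  — reached 1.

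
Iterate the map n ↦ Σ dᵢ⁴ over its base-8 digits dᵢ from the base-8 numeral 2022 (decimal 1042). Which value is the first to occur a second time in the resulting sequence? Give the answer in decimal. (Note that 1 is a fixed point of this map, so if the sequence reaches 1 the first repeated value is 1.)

1

1042 = (2,0,2,2)_8 → 48
48 = (6,0)_8 → 1296
1296 = (2,4,2,0)_8 → 288
288 = (4,4,0)_8 → 512
512 = (1,0,0,0)_8 → 1  — reached the fixed point 1.
1 → 1, so 1 is the first repeated value.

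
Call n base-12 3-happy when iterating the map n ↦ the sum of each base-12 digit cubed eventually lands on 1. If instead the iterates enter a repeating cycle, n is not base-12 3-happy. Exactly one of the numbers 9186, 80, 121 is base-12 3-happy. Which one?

80

9186: 9186 → 1097 → 811 → 811  — repeats 811 (not base-12 3-happy)
80: 80 → 728 → 637 → 190 → 1028 → 856 → 1520 → 1728 → 1  — reaches 1 (base-12 3-happy)
121: 121 → 1001 → 1672 → 1738 → 1001  — repeats 1001 (not base-12 3-happy)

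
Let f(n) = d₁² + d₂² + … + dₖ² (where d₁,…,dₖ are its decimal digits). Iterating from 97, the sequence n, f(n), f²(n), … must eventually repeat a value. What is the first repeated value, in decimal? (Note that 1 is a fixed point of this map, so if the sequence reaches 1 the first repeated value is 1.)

1

97 → 9² + 7² = 130
130 → 1² + 3² + 0² = 10
10 → 1² + 0² = 1  — reached the fixed point 1.
1 → 1, so 1 is the first repeated value.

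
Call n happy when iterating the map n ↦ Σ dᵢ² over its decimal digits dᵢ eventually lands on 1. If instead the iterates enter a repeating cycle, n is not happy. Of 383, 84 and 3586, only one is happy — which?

383: 383 → 82 → 68 → 100 → 1  — reaches 1 (happy)
84: 84 → 80 → 64 → 52 → 29 → 85 → 89 → 145 → 42 → 20 → 4 → 16 → 37 → 58 → 89  — repeats 89 (not happy)
3586: 3586 → 134 → 26 → 40 → 16 → 37 → 58 → 89 → 145 → 42 → 20 → 4 → 16  — repeats 16 (not happy)

383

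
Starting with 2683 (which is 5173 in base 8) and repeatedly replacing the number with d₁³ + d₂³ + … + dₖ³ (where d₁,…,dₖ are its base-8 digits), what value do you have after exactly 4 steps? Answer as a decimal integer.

2683 = (5,1,7,3)_8 → 496
496 = (7,6,0)_8 → 559
559 = (1,0,5,7)_8 → 469
469 = (7,2,5)_8 → 476

476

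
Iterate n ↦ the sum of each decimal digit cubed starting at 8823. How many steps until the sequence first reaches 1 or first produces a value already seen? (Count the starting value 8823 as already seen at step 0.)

8823 → 1059
1059 → 855
855 → 762
762 → 567
567 → 684
684 → 792
792 → 1080
1080 → 513
513 → 153
153 → 153  — 153 repeats.
That took 10 steps.

10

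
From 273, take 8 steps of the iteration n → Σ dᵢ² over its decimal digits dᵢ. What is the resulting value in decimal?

273 → 2² + 7² + 3² = 62
62 → 6² + 2² = 40
40 → 4² + 0² = 16
16 → 1² + 6² = 37
37 → 3² + 7² = 58
58 → 5² + 8² = 89
89 → 8² + 9² = 145
145 → 1² + 4² + 5² = 42

42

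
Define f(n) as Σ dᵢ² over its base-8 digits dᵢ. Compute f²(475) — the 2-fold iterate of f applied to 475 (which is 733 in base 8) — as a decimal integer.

475 = (7,3,3)_8 → 7² + 3² + 3² = 49 + 9 + 9 = 67
67 = (1,0,3)_8 → 1² + 0² + 3² = 1 + 0 + 9 = 10

10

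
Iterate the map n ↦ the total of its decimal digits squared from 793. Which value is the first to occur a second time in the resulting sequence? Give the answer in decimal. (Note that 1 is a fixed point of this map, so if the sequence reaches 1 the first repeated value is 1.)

1

793 → 7² + 9² + 3² = 139
139 → 1² + 3² + 9² = 91
91 → 9² + 1² = 82
82 → 8² + 2² = 68
68 → 6² + 8² = 100
100 → 1² + 0² + 0² = 1  — reached the fixed point 1.
1 → 1, so 1 is the first repeated value.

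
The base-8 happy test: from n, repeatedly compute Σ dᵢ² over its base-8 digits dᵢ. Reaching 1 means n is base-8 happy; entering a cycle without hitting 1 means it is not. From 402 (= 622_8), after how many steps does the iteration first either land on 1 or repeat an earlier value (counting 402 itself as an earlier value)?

5

402 = (6,2,2)_8 → 6² + 2² + 2² = 36 + 4 + 4 = 44
44 = (5,4)_8 → 5² + 4² = 25 + 16 = 41
41 = (5,1)_8 → 5² + 1² = 25 + 1 = 26
26 = (3,2)_8 → 3² + 2² = 9 + 4 = 13
13 = (1,5)_8 → 1² + 5² = 1 + 25 = 26  — 26 repeats.
That took 5 steps.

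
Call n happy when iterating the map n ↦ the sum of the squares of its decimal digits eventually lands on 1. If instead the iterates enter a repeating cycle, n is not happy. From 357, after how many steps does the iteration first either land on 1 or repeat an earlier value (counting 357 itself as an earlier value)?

11

357 → 3² + 5² + 7² = 9 + 25 + 49 = 83
83 → 8² + 3² = 64 + 9 = 73
73 → 7² + 3² = 49 + 9 = 58
58 → 5² + 8² = 25 + 64 = 89
89 → 8² + 9² = 64 + 81 = 145
145 → 1² + 4² + 5² = 1 + 16 + 25 = 42
42 → 4² + 2² = 16 + 4 = 20
20 → 2² + 0² = 4 + 0 = 4
4 → 4² = 16
16 → 1² + 6² = 1 + 36 = 37
37 → 3² + 7² = 9 + 49 = 58  — 58 repeats.
That took 11 steps.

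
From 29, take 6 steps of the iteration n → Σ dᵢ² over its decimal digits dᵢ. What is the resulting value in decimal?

4

29 → 2² + 9² = 4 + 81 = 85
85 → 8² + 5² = 64 + 25 = 89
89 → 8² + 9² = 64 + 81 = 145
145 → 1² + 4² + 5² = 1 + 16 + 25 = 42
42 → 4² + 2² = 16 + 4 = 20
20 → 2² + 0² = 4 + 0 = 4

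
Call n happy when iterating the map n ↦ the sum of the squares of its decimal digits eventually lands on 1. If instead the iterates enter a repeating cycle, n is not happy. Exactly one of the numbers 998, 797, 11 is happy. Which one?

998

998: 998 → 226 → 44 → 32 → 13 → 10 → 1  — reaches 1 (happy)
797: 797 → 179 → 131 → 11 → 2 → 4 → 16 → 37 → 58 → 89 → 145 → 42 → 20 → 4  — repeats 4 (not happy)
11: 11 → 2 → 4 → 16 → 37 → 58 → 89 → 145 → 42 → 20 → 4  — repeats 4 (not happy)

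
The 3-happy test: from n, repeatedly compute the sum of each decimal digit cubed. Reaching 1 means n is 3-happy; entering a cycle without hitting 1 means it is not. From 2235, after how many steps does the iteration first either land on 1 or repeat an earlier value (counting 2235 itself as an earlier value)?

2235 → 2³ + 2³ + 3³ + 5³ = 8 + 8 + 27 + 125 = 168
168 → 1³ + 6³ + 8³ = 1 + 216 + 512 = 729
729 → 7³ + 2³ + 9³ = 343 + 8 + 729 = 1080
1080 → 1³ + 0³ + 8³ + 0³ = 1 + 0 + 512 + 0 = 513
513 → 5³ + 1³ + 3³ = 125 + 1 + 27 = 153
153 → 1³ + 5³ + 3³ = 1 + 125 + 27 = 153  — 153 repeats.
That took 6 steps.

6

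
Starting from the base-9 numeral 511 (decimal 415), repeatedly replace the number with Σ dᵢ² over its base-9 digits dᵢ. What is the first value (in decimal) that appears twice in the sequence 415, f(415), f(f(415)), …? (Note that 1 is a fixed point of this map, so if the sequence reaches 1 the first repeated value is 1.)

1

415 = (5,1,1)_9 → 5² + 1² + 1² = 25 + 1 + 1 = 27
27 = (3,0)_9 → 3² + 0² = 9 + 0 = 9
9 = (1,0)_9 → 1² + 0² = 1 + 0 = 1  — reached the fixed point 1.
1 → 1, so 1 is the first repeated value.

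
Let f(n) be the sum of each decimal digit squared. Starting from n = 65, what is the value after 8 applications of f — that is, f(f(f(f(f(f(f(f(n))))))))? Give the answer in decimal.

4

65 → 6² + 5² = 61
61 → 6² + 1² = 37
37 → 3² + 7² = 58
58 → 5² + 8² = 89
89 → 8² + 9² = 145
145 → 1² + 4² + 5² = 42
42 → 4² + 2² = 20
20 → 2² + 0² = 4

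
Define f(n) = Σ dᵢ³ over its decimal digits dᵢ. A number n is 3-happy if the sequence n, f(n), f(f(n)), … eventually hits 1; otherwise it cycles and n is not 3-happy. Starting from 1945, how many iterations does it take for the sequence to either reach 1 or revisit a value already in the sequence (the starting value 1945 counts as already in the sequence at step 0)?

1945 → 1³ + 9³ + 4³ + 5³ = 1 + 729 + 64 + 125 = 919
919 → 9³ + 1³ + 9³ = 729 + 1 + 729 = 1459
1459 → 1³ + 4³ + 5³ + 9³ = 1 + 64 + 125 + 729 = 919  — 919 repeats.
That took 3 steps.

3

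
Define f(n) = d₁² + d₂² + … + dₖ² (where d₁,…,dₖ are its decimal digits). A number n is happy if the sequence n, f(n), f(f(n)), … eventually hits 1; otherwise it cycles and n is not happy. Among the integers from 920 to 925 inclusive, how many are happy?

2

920: 920 → 85 → 89 → 145 → 42 → 20 → 4 → 16 → 37 → 58 → 89  (repeats 89)
921: 921 → 86 → 100 → 1  (reaches 1)
922: 922 → 89 → 145 → 42 → 20 → 4 → 16 → 37 → 58 → 89  (repeats 89)
923: 923 → 94 → 97 → 130 → 10 → 1  (reaches 1)
924: 924 → 101 → 2 → 4 → 16 → 37 → 58 → 89 → 145 → 42 → 20 → 4  (repeats 4)
925: 925 → 110 → 2 → 4 → 16 → 37 → 58 → 89 → 145 → 42 → 20 → 4  (repeats 4)
happy: 921, 923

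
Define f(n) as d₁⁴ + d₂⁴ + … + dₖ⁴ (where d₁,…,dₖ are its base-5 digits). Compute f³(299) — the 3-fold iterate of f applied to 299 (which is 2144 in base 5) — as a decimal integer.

299 = (2,1,4,4)_5 → 2⁴ + 1⁴ + 4⁴ + 4⁴ = 16 + 1 + 256 + 256 = 529
529 = (4,1,0,4)_5 → 4⁴ + 1⁴ + 0⁴ + 4⁴ = 256 + 1 + 0 + 256 = 513
513 = (4,0,2,3)_5 → 4⁴ + 0⁴ + 2⁴ + 3⁴ = 256 + 0 + 16 + 81 = 353

353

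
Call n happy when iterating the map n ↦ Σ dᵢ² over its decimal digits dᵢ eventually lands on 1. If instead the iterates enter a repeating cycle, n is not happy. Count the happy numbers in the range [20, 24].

1

20: 20 → 4 → 16 → 37 → 58 → 89 → 145 → 42 → 20  (repeats 20)
21: 21 → 5 → 25 → 29 → 85 → 89 → 145 → 42 → 20 → 4 → 16 → 37 → 58 → 89  (repeats 89)
22: 22 → 8 → 64 → 52 → 29 → 85 → 89 → 145 → 42 → 20 → 4 → 16 → 37 → 58 → 89  (repeats 89)
23: 23 → 13 → 10 → 1  (reaches 1)
24: 24 → 20 → 4 → 16 → 37 → 58 → 89 → 145 → 42 → 20  (repeats 20)
happy: 23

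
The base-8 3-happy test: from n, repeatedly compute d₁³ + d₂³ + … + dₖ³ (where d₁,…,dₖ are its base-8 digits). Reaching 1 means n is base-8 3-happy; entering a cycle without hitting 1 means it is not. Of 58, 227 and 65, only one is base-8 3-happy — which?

58: 58 → 351 → 495 → 811 → 217 → 55 → 559 → 469 → 476 → 434 → 440 → 559  — repeats 559 (not base-8 3-happy)
227: 227 → 118 → 433 → 433  — repeats 433 (not base-8 3-happy)
65: 65 → 2 → 8 → 1  — reaches 1 (base-8 3-happy)

65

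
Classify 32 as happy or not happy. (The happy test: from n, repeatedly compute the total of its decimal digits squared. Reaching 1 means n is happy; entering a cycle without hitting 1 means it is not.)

happy

32 → 3² + 2² = 13
13 → 1² + 3² = 10
10 → 1² + 0² = 1  — reached 1.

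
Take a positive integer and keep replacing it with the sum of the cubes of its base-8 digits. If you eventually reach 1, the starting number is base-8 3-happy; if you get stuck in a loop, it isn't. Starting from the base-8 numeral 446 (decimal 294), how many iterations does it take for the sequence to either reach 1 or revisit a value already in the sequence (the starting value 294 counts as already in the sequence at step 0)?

11

294 = (4,4,6)_8 → 4³ + 4³ + 6³ = 64 + 64 + 216 = 344
344 = (5,3,0)_8 → 5³ + 3³ + 0³ = 125 + 27 + 0 = 152
152 = (2,3,0)_8 → 2³ + 3³ + 0³ = 8 + 27 + 0 = 35
35 = (4,3)_8 → 4³ + 3³ = 64 + 27 = 91
91 = (1,3,3)_8 → 1³ + 3³ + 3³ = 1 + 27 + 27 = 55
55 = (6,7)_8 → 6³ + 7³ = 216 + 343 = 559
559 = (1,0,5,7)_8 → 1³ + 0³ + 5³ + 7³ = 1 + 0 + 125 + 343 = 469
469 = (7,2,5)_8 → 7³ + 2³ + 5³ = 343 + 8 + 125 = 476
476 = (7,3,4)_8 → 7³ + 3³ + 4³ = 343 + 27 + 64 = 434
434 = (6,6,2)_8 → 6³ + 6³ + 2³ = 216 + 216 + 8 = 440
440 = (6,7,0)_8 → 6³ + 7³ + 0³ = 216 + 343 + 0 = 559  — 559 repeats.
That took 11 steps.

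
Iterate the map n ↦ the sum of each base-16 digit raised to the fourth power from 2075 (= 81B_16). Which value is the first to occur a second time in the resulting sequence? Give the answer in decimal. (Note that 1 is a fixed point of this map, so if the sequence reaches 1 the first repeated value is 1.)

6914

2075 = (8,1,11)_16 → 8⁴ + 1⁴ + 11⁴ = 4096 + 1 + 14641 = 18738
18738 = (4,9,3,2)_16 → 4⁴ + 9⁴ + 3⁴ + 2⁴ = 256 + 6561 + 81 + 16 = 6914
6914 = (1,11,0,2)_16 → 1⁴ + 11⁴ + 0⁴ + 2⁴ = 1 + 14641 + 0 + 16 = 14658
14658 = (3,9,4,2)_16 → 3⁴ + 9⁴ + 4⁴ + 2⁴ = 81 + 6561 + 256 + 16 = 6914  — 6914 already appeared earlier.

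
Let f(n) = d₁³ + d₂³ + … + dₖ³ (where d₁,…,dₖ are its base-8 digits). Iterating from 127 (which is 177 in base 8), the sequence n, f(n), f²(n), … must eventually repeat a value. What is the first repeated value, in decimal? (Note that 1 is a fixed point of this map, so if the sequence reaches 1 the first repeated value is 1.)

559

127 = (1,7,7)_8 → 687
687 = (1,2,5,7)_8 → 477
477 = (7,3,5)_8 → 495
495 = (7,5,7)_8 → 811
811 = (1,4,5,3)_8 → 217
217 = (3,3,1)_8 → 55
55 = (6,7)_8 → 559
559 = (1,0,5,7)_8 → 469
469 = (7,2,5)_8 → 476
476 = (7,3,4)_8 → 434
434 = (6,6,2)_8 → 440
440 = (6,7,0)_8 → 559  — 559 already appeared earlier.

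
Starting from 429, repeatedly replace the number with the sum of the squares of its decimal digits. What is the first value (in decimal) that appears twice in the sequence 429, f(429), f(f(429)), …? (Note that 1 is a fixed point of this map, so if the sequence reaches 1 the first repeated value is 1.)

429 → 4² + 2² + 9² = 16 + 4 + 81 = 101
101 → 1² + 0² + 1² = 1 + 0 + 1 = 2
2 → 2² = 4
4 → 4² = 16
16 → 1² + 6² = 1 + 36 = 37
37 → 3² + 7² = 9 + 49 = 58
58 → 5² + 8² = 25 + 64 = 89
89 → 8² + 9² = 64 + 81 = 145
145 → 1² + 4² + 5² = 1 + 16 + 25 = 42
42 → 4² + 2² = 16 + 4 = 20
20 → 2² + 0² = 4 + 0 = 4  — 4 already appeared earlier.

4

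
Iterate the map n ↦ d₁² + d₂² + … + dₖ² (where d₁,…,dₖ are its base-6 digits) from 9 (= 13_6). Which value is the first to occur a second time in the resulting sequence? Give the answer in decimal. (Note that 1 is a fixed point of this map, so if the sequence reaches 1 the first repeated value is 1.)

9 = (1,3)_6 → 1² + 3² = 10
10 = (1,4)_6 → 1² + 4² = 17
17 = (2,5)_6 → 2² + 5² = 29
29 = (4,5)_6 → 4² + 5² = 41
41 = (1,0,5)_6 → 1² + 0² + 5² = 26
26 = (4,2)_6 → 4² + 2² = 20
20 = (3,2)_6 → 3² + 2² = 13
13 = (2,1)_6 → 2² + 1² = 5
5 = (5)_6 → 5² = 25
25 = (4,1)_6 → 4² + 1² = 17  — 17 already appeared earlier.

17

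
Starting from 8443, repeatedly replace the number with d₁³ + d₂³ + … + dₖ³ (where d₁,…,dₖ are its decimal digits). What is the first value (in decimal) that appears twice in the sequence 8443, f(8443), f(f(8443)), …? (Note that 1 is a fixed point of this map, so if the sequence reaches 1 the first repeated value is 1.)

370

8443 → 8³ + 4³ + 4³ + 3³ = 512 + 64 + 64 + 27 = 667
667 → 6³ + 6³ + 7³ = 216 + 216 + 343 = 775
775 → 7³ + 7³ + 5³ = 343 + 343 + 125 = 811
811 → 8³ + 1³ + 1³ = 512 + 1 + 1 = 514
514 → 5³ + 1³ + 4³ = 125 + 1 + 64 = 190
190 → 1³ + 9³ + 0³ = 1 + 729 + 0 = 730
730 → 7³ + 3³ + 0³ = 343 + 27 + 0 = 370
370 → 3³ + 7³ + 0³ = 27 + 343 + 0 = 370  — 370 already appeared earlier.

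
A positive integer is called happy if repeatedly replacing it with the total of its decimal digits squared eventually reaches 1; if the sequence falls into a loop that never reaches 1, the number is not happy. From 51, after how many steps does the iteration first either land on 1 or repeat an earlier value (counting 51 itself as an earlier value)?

11

51 → 5² + 1² = 25 + 1 = 26
26 → 2² + 6² = 4 + 36 = 40
40 → 4² + 0² = 16 + 0 = 16
16 → 1² + 6² = 1 + 36 = 37
37 → 3² + 7² = 9 + 49 = 58
58 → 5² + 8² = 25 + 64 = 89
89 → 8² + 9² = 64 + 81 = 145
145 → 1² + 4² + 5² = 1 + 16 + 25 = 42
42 → 4² + 2² = 16 + 4 = 20
20 → 2² + 0² = 4 + 0 = 4
4 → 4² = 16  — 16 repeats.
That took 11 steps.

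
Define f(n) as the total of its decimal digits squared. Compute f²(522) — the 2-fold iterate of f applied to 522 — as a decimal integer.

522 → 5² + 2² + 2² = 33
33 → 3² + 3² = 18

18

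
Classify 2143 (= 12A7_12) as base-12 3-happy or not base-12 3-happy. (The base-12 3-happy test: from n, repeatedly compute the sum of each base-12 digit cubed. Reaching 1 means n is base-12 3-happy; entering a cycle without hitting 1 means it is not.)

2143 = (1,2,10,7)_12 → 1³ + 2³ + 10³ + 7³ = 1 + 8 + 1000 + 343 = 1352
1352 = (9,4,8)_12 → 9³ + 4³ + 8³ = 729 + 64 + 512 = 1305
1305 = (9,0,9)_12 → 9³ + 0³ + 9³ = 729 + 0 + 729 = 1458
1458 = (10,1,6)_12 → 10³ + 1³ + 6³ = 1000 + 1 + 216 = 1217
1217 = (8,5,5)_12 → 8³ + 5³ + 5³ = 512 + 125 + 125 = 762
762 = (5,3,6)_12 → 5³ + 3³ + 6³ = 125 + 27 + 216 = 368
368 = (2,6,8)_12 → 2³ + 6³ + 8³ = 8 + 216 + 512 = 736
736 = (5,1,4)_12 → 5³ + 1³ + 4³ = 125 + 1 + 64 = 190
190 = (1,3,10)_12 → 1³ + 3³ + 10³ = 1 + 27 + 1000 = 1028
1028 = (7,1,8)_12 → 7³ + 1³ + 8³ = 343 + 1 + 512 = 856
856 = (5,11,4)_12 → 5³ + 11³ + 4³ = 125 + 1331 + 64 = 1520
1520 = (10,6,8)_12 → 10³ + 6³ + 8³ = 1000 + 216 + 512 = 1728
1728 = (1,0,0,0)_12 → 1³ + 0³ + 0³ + 0³ = 1 + 0 + 0 + 0 = 1  — reached 1.

base-12 3-happy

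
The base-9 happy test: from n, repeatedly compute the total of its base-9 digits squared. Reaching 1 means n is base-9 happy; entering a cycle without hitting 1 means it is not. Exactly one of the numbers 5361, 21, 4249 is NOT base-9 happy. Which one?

21

5361: 5361 → 95 → 27 → 9 → 1  — reaches 1 (base-9 happy)
21: 21 → 13 → 17 → 65 → 53 → 89 → 65  — repeats 65 (not base-9 happy)
4249: 4249 → 91 → 3 → 9 → 1  — reaches 1 (base-9 happy)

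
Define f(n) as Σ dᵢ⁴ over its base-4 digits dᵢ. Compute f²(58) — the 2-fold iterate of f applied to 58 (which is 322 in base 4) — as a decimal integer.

83

58 = (3,2,2)_4 → 3⁴ + 2⁴ + 2⁴ = 81 + 16 + 16 = 113
113 = (1,3,0,1)_4 → 1⁴ + 3⁴ + 0⁴ + 1⁴ = 1 + 81 + 0 + 1 = 83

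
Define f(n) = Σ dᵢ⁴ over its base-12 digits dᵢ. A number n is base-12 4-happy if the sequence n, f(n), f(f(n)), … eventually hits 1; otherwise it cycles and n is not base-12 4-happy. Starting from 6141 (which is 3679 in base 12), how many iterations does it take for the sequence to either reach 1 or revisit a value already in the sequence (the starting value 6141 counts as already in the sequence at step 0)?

15

6141 = (3,6,7,9)_12 → 10339
10339 = (5,11,9,7)_12 → 24228
24228 = (1,2,0,3,0)_12 → 98
98 = (8,2)_12 → 4112
4112 = (2,4,6,8)_12 → 5664
5664 = (3,3,4,0)_12 → 418
418 = (2,10,10)_12 → 20016
20016 = (11,7,0,0)_12 → 17042
17042 = (9,10,4,2)_12 → 16833
16833 = (9,8,10,9)_12 → 27218
27218 = (1,3,9,0,2)_12 → 6659
6659 = (3,10,2,11)_12 → 24738
24738 = (1,2,3,9,6)_12 → 7955
7955 = (4,7,2,11)_12 → 17314
17314 = (10,0,2,10)_12 → 20016  — 20016 repeats.
That took 15 steps.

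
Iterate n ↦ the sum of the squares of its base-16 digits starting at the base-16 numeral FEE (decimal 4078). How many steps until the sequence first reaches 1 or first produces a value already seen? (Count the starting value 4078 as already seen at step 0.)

8

4078 = (15,14,14)_16 → 15² + 14² + 14² = 225 + 196 + 196 = 617
617 = (2,6,9)_16 → 2² + 6² + 9² = 4 + 36 + 81 = 121
121 = (7,9)_16 → 7² + 9² = 49 + 81 = 130
130 = (8,2)_16 → 8² + 2² = 64 + 4 = 68
68 = (4,4)_16 → 4² + 4² = 16 + 16 = 32
32 = (2,0)_16 → 2² + 0² = 4 + 0 = 4
4 = (4)_16 → 4² = 16
16 = (1,0)_16 → 1² + 0² = 1 + 0 = 1  — reached 1.
That took 8 steps.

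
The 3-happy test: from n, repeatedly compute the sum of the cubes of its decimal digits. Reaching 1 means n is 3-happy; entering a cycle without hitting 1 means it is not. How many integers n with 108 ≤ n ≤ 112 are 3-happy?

1

108: 108 → 513 → 153 → 153  — not 3-happy
109: 109 → 730 → 370 → 370  — not 3-happy
110: 110 → 2 → 8 → 512 → 134 → 92 → 737 → 713 → 371 → 371  — not 3-happy
111: 111 → 3 → 27 → 351 → 153 → 153  — not 3-happy
112: 112 → 10 → 1  — 3-happy
3-happy: 112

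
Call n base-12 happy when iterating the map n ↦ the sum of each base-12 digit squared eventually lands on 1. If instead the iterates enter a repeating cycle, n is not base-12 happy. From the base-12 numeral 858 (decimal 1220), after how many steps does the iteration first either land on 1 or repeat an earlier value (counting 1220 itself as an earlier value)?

8

1220 = (8,5,8)_12 → 8² + 5² + 8² = 64 + 25 + 64 = 153
153 = (1,0,9)_12 → 1² + 0² + 9² = 1 + 0 + 81 = 82
82 = (6,10)_12 → 6² + 10² = 36 + 100 = 136
136 = (11,4)_12 → 11² + 4² = 121 + 16 = 137
137 = (11,5)_12 → 11² + 5² = 121 + 25 = 146
146 = (1,0,2)_12 → 1² + 0² + 2² = 1 + 0 + 4 = 5
5 = (5)_12 → 5² = 25
25 = (2,1)_12 → 2² + 1² = 4 + 1 = 5  — 5 repeats.
That took 8 steps.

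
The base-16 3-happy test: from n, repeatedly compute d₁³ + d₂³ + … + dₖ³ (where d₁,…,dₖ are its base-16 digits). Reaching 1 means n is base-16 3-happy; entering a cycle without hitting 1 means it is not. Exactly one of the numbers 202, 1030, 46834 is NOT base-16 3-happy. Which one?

202

202: 202 → 2728 → 2512 → 2926 → 4291 → 1756 → 4141 → 2206 → 3985 → 4105 → 730 → 3205 → 2365 → 2953 → 2572 → 2728  — repeats 2728 (not base-16 3-happy)
1030: 1030 → 280 → 514 → 16 → 1  — reaches 1 (base-16 3-happy)
46834: 46834 → 4930 → 100 → 280 → 514 → 16 → 1  — reaches 1 (base-16 3-happy)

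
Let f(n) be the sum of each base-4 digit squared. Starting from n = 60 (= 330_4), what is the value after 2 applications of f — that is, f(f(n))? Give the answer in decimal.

5

60 = (3,3,0)_4 → 3² + 3² + 0² = 9 + 9 + 0 = 18
18 = (1,0,2)_4 → 1² + 0² + 2² = 1 + 0 + 4 = 5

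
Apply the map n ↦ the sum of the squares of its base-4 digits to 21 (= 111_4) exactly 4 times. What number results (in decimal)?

21 = (1,1,1)_4 → 1² + 1² + 1² = 1 + 1 + 1 = 3
3 = (3)_4 → 3² = 9
9 = (2,1)_4 → 2² + 1² = 4 + 1 = 5
5 = (1,1)_4 → 1² + 1² = 1 + 1 = 2

2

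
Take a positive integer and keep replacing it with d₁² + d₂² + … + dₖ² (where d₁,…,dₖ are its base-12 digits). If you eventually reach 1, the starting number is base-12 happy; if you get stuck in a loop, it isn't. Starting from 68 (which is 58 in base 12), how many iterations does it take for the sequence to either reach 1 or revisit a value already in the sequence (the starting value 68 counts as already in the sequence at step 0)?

6

68 = (5,8)_12 → 5² + 8² = 25 + 64 = 89
89 = (7,5)_12 → 7² + 5² = 49 + 25 = 74
74 = (6,2)_12 → 6² + 2² = 36 + 4 = 40
40 = (3,4)_12 → 3² + 4² = 9 + 16 = 25
25 = (2,1)_12 → 2² + 1² = 4 + 1 = 5
5 = (5)_12 → 5² = 25  — 25 repeats.
That took 6 steps.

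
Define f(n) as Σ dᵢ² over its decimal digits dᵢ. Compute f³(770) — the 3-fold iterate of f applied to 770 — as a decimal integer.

770 → 7² + 7² + 0² = 49 + 49 + 0 = 98
98 → 9² + 8² = 81 + 64 = 145
145 → 1² + 4² + 5² = 1 + 16 + 25 = 42

42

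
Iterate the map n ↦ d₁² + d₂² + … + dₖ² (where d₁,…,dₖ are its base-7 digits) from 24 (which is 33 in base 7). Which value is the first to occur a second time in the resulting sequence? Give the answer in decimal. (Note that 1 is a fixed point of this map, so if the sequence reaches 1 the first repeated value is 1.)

24 = (3,3)_7 → 3² + 3² = 9 + 9 = 18
18 = (2,4)_7 → 2² + 4² = 4 + 16 = 20
20 = (2,6)_7 → 2² + 6² = 4 + 36 = 40
40 = (5,5)_7 → 5² + 5² = 25 + 25 = 50
50 = (1,0,1)_7 → 1² + 0² + 1² = 1 + 0 + 1 = 2
2 = (2)_7 → 2² = 4
4 = (4)_7 → 4² = 16
16 = (2,2)_7 → 2² + 2² = 4 + 4 = 8
8 = (1,1)_7 → 1² + 1² = 1 + 1 = 2  — 2 already appeared earlier.

2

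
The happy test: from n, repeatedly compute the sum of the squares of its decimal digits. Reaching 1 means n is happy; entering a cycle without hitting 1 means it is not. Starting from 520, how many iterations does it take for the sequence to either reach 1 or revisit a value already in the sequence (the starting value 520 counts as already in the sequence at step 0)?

520 → 5² + 2² + 0² = 29
29 → 2² + 9² = 85
85 → 8² + 5² = 89
89 → 8² + 9² = 145
145 → 1² + 4² + 5² = 42
42 → 4² + 2² = 20
20 → 2² + 0² = 4
4 → 4² = 16
16 → 1² + 6² = 37
37 → 3² + 7² = 58
58 → 5² + 8² = 89  — 89 repeats.
That took 11 steps.

11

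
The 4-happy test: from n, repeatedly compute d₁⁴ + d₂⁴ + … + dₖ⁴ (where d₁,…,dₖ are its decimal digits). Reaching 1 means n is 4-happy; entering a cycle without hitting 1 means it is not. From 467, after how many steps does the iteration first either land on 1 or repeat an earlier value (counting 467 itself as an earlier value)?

467 → 4⁴ + 6⁴ + 7⁴ = 256 + 1296 + 2401 = 3953
3953 → 3⁴ + 9⁴ + 5⁴ + 3⁴ = 81 + 6561 + 625 + 81 = 7348
7348 → 7⁴ + 3⁴ + 4⁴ + 8⁴ = 2401 + 81 + 256 + 4096 = 6834
6834 → 6⁴ + 8⁴ + 3⁴ + 4⁴ = 1296 + 4096 + 81 + 256 = 5729
5729 → 5⁴ + 7⁴ + 2⁴ + 9⁴ = 625 + 2401 + 16 + 6561 = 9603
9603 → 9⁴ + 6⁴ + 0⁴ + 3⁴ = 6561 + 1296 + 0 + 81 = 7938
7938 → 7⁴ + 9⁴ + 3⁴ + 8⁴ = 2401 + 6561 + 81 + 4096 = 13139
13139 → 1⁴ + 3⁴ + 1⁴ + 3⁴ + 9⁴ = 1 + 81 + 1 + 81 + 6561 = 6725
6725 → 6⁴ + 7⁴ + 2⁴ + 5⁴ = 1296 + 2401 + 16 + 625 = 4338
4338 → 4⁴ + 3⁴ + 3⁴ + 8⁴ = 256 + 81 + 81 + 4096 = 4514
4514 → 4⁴ + 5⁴ + 1⁴ + 4⁴ = 256 + 625 + 1 + 256 = 1138
1138 → 1⁴ + 1⁴ + 3⁴ + 8⁴ = 1 + 1 + 81 + 4096 = 4179
4179 → 4⁴ + 1⁴ + 7⁴ + 9⁴ = 256 + 1 + 2401 + 6561 = 9219
9219 → 9⁴ + 2⁴ + 1⁴ + 9⁴ = 6561 + 16 + 1 + 6561 = 13139  — 13139 repeats.
That took 14 steps.

14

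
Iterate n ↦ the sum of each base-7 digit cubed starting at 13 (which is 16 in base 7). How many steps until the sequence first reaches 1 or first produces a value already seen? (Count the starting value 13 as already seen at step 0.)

3

13 = (1,6)_7 → 217
217 = (4,3,0)_7 → 91
91 = (1,6,0)_7 → 217  — 217 repeats.
That took 3 steps.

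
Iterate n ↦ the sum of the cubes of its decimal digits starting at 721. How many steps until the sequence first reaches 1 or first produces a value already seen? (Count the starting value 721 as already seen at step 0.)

721 → 7³ + 2³ + 1³ = 343 + 8 + 1 = 352
352 → 3³ + 5³ + 2³ = 27 + 125 + 8 = 160
160 → 1³ + 6³ + 0³ = 1 + 216 + 0 = 217
217 → 2³ + 1³ + 7³ = 8 + 1 + 343 = 352  — 352 repeats.
That took 4 steps.

4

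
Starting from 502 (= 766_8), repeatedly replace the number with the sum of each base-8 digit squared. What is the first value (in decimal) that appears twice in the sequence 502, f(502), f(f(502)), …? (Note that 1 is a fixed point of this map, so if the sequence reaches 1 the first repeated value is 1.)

25

502 = (7,6,6)_8 → 121
121 = (1,7,1)_8 → 51
51 = (6,3)_8 → 45
45 = (5,5)_8 → 50
50 = (6,2)_8 → 40
40 = (5,0)_8 → 25
25 = (3,1)_8 → 10
10 = (1,2)_8 → 5
5 = (5)_8 → 25  — 25 already appeared earlier.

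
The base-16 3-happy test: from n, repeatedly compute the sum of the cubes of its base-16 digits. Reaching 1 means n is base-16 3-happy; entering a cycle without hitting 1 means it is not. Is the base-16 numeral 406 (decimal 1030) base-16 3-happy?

1030 = (4,0,6)_16 → 280
280 = (1,1,8)_16 → 514
514 = (2,0,2)_16 → 16
16 = (1,0)_16 → 1  — reached 1.

base-16 3-happy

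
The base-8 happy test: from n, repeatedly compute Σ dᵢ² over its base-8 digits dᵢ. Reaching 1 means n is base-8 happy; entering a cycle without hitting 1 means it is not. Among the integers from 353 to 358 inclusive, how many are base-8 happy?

353: 353 → 42 → 29 → 34 → 20 → 20  — not base-8 happy
354: 354 → 45 → 50 → 40 → 25 → 10 → 5 → 25  — not base-8 happy
355: 355 → 50 → 40 → 25 → 10 → 5 → 25  — not base-8 happy
356: 356 → 57 → 50 → 40 → 25 → 10 → 5 → 25  — not base-8 happy
357: 357 → 66 → 5 → 25 → 10 → 5  — not base-8 happy
358: 358 → 77 → 27 → 18 → 8 → 1  — base-8 happy
base-8 happy: 358

1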